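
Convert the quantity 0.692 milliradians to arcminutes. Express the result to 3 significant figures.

2.38 arcmin

1 mrad = 3.43775 arcminutes.
Thus 0.692 × 3.43775 ≈ 2.38 arcmin.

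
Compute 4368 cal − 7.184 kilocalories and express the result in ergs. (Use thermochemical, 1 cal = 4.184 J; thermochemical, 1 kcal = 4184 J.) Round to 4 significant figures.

4368 cal = 1.82757 × 10^11 erg and 7.184 kcal = 3.00579 × 10^11 erg.
1.82757 × 10^11 − 3.00579 × 10^11 ≈ -1.178 × 10^11 erg.

-1.178 × 10^11 ergs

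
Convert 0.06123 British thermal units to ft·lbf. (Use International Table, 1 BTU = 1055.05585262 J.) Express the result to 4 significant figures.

47.65 ft·lbf

1 BTU = 778.169 ft·lbf.
So 0.06123 × 778.169 ≈ 47.65 ft·lbf.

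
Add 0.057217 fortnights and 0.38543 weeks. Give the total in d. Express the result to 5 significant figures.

3.4990 d

0.057217 fortnight = 0.801038 d and 0.38543 wk = 2.69801 d.
0.801038 + 2.69801 ≈ 3.4990 d.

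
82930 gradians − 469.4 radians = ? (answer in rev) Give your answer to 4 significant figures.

132.6 revolutions

82930 grad = 207.325 rev and 469.4 rad = 74.7073 rev.
207.325 − 74.7073 ≈ 132.6 rev.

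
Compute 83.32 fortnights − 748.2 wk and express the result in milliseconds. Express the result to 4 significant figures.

-3.517 × 10^11 ms

83.32 fortnight = 1.00784 × 10^11 ms and 748.2 wk = 4.52511 × 10^11 ms.
1.00784 × 10^11 − 4.52511 × 10^11 ≈ -3.517 × 10^11 ms.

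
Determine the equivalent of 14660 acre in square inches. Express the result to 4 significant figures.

9.196e+10 in²

1 acre = 6.27264e+6 square inches.
So 14660 × 6.27264e+6 ≈ 9.196e+10 in².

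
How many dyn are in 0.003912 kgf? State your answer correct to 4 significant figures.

1 kilogram-force = 980665 dyn.
0.003912 × 980665 ≈ 3836 dyn.

3836 dynes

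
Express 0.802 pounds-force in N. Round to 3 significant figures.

3.57 newtons

1 lbf = 4.44822 N.
0.802 × 4.44822 ≈ 3.57 N.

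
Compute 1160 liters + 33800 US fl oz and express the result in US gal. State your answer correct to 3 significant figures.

571 US gallons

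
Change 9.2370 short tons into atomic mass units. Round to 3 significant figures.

1 short ton = 5.46319 × 10^29 u.
So 9.2370 × 5.46319 × 10^29 ≈ 5.05 × 10^30 u.

5.05 × 10^30 atomic mass units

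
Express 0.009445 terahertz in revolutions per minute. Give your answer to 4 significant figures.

1 THz = 6.00000 × 10^13 revolutions per minute.
0.009445 × 6.00000 × 10^13 ≈ 5.667 × 10^11 rpm.

5.667 × 10^11 rpm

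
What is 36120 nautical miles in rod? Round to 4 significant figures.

1.330e+7 rod

1 nautical mile = 368.249 rod.
36120 × 368.249 ≈ 1.330e+7 rod.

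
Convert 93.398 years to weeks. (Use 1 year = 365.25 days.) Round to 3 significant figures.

1 year = 52.1786 wk.
So 93.398 × 52.1786 ≈ 4870 wk.

4870 weeks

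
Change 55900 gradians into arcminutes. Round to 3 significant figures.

3.02e+6 arcmin

1 gradian = 54.0000 arcmin.
55900 × 54.0000 ≈ 3.02e+6 arcmin.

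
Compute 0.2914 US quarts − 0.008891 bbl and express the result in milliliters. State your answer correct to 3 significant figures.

-1140 milliliters

0.2914 US qt = 275.767 mL and 0.008891 bbl = 1413.56 mL.
275.767 − 1413.56 ≈ -1140 mL.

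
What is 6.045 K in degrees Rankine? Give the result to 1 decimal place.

10.9 °R

°R = K × 9/5.
Applying the formula gives 10.9 °R.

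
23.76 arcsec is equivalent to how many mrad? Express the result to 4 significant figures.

0.1152 mrad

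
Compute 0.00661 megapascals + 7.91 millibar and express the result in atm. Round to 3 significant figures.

0.0730 atm

0.00661 MPa = 0.0652356 atm and 7.91 mbar = 0.00780656 atm.
0.0652356 + 0.00780656 ≈ 0.0730 atm.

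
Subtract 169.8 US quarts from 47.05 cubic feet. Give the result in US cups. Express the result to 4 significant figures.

4952 US cups

47.05 ft³ = 5631.34 US cup and 169.8 US qt = 679.200 US cup.
5631.34 − 679.200 ≈ 4952 US cup.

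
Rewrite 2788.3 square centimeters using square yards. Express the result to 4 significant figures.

0.3335 yd²

1 square centimeter = 0.000119599 yd².
So 2788.3 × 0.000119599 ≈ 0.3335 yd².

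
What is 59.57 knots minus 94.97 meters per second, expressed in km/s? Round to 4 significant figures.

59.57 kn = 0.0306455 km/s and 94.97 m/s = 0.0949700 km/s.
0.0306455 − 0.0949700 ≈ -0.06432 km/s.

-0.06432 kilometers per second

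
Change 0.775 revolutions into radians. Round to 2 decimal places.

1 rev = 6.28319 rad.
Then 0.775 × 6.28319 ≈ 4.87 rad.

4.87 rad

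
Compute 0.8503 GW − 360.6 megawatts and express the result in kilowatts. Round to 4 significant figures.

489700 kilowatts

0.8503 GW = 850300 kW and 360.6 MW = 360600 kW.
850300 − 360600 ≈ 489700 kW.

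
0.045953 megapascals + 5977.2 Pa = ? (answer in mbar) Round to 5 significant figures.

0.045953 MPa = 459.530 mbar and 5977.2 Pa = 59.7720 mbar.
459.530 + 59.7720 ≈ 519.30 mbar.

519.30 mbar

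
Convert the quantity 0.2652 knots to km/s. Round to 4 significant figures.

0.0001364 km/s

1 kn = 0.000514444 km/s.
Thus 0.2652 × 0.000514444 ≈ 0.0001364 km/s.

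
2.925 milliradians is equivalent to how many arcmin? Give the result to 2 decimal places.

10.06 arcmin

1 mrad = 3.43775 arcmin.
2.925 × 3.43775 ≈ 10.06 arcmin.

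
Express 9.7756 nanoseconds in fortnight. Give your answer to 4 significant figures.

8.082e-15 fortnight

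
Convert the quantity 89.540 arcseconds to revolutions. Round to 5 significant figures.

1 arcsec = 7.71605 × 10^-7 rev.
Thus 89.540 × 7.71605 × 10^-7 ≈ 6.9090 × 10^-5 rev.

6.9090 × 10^-5 rev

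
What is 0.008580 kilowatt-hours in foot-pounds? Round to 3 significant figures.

22800 ft·lbf

1 kWh = 2.65522e+6 foot-pounds.
Thus 0.008580 × 2.65522e+6 ≈ 22800 ft·lbf.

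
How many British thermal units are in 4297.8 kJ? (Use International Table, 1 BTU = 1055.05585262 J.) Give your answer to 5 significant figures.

4073.5 BTU

1 kilojoule = 0.947817 BTU.
Then 4297.8 × 0.947817 ≈ 4073.5 BTU.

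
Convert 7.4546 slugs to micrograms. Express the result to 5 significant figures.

1.0879e+11 micrograms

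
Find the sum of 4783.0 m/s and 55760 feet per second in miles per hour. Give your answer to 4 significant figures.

48720 mph

4783.0 m/s = 10699.3 mph and 55760 ft/s = 38018.2 mph.
10699.3 + 38018.2 ≈ 48720 mph.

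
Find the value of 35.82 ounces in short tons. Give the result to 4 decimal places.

1 ounce = 3.12500e-5 short ton.
Then 35.82 × 3.12500e-5 ≈ 0.0011 short ton.

0.0011 short tons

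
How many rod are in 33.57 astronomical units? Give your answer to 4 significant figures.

9.986e+11 rod

1 astronomical unit = 2.97459e+10 rod.
So 33.57 × 2.97459e+10 ≈ 9.986e+11 rod.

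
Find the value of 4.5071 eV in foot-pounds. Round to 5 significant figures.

5.3261 × 10^-19 ft·lbf

1 eV = 1.181705 × 10^-19 foot-pounds.
So 4.5071 × 1.181705 × 10^-19 ≈ 5.3261 × 10^-19 ft·lbf.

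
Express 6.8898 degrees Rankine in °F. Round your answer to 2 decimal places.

-452.78 degrees Fahrenheit

°R = °F + 459.67.
Applying the formula gives -452.78 °F.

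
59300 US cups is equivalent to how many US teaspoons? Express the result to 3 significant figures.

1 US cup = 48.0000 US tsp.
59300 × 48.0000 ≈ 2.85e+6 US tsp.

2.85e+6 US tsp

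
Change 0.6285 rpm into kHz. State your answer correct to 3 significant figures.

1 rpm = 1.66667 × 10^-5 kHz.
So 0.6285 × 1.66667 × 10^-5 ≈ 1.05 × 10^-5 kHz.

1.05 × 10^-5 kilohertz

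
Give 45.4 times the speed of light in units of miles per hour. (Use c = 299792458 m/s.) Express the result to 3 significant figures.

1 speed of light = 6.70617e+8 mph.
45.4 × 6.70617e+8 ≈ 3.04e+10 mph.

3.04e+10 mph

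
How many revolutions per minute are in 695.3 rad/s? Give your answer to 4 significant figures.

1 rad/s = 9.54930 revolutions per minute.
Thus 695.3 × 9.54930 ≈ 6640 rpm.

6640 rpm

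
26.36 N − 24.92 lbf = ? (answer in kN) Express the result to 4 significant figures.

26.36 N = 0.0263600 kN and 24.92 lbf = 0.110850 kN.
0.0263600 − 0.110850 ≈ -0.08449 kN.

-0.08449 kN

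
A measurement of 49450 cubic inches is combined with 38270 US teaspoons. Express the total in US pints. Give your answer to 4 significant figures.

49450 in³ = 1712.55 US pt and 38270 US tsp = 398.646 US pt.
1712.55 + 398.646 ≈ 2111 US pt.

2111 US pt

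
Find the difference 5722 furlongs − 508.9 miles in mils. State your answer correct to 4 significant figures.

1.307 × 10^10 mil

5722 furlong = 4.53182 × 10^10 mil and 508.9 mi = 3.22439 × 10^10 mil.
4.53182 × 10^10 − 3.22439 × 10^10 ≈ 1.307 × 10^10 mil.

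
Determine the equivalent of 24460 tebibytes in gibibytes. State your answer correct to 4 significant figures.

1 tebibyte = 1024.00 GiB.
Then 24460 × 1024.00 ≈ 2.505 × 10^7 GiB.

2.505 × 10^7 gibibytes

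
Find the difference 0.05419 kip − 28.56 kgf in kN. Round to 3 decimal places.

-0.039 kN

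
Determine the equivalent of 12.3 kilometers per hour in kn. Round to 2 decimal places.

6.64 kn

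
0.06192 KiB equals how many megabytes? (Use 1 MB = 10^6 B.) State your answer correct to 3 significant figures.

1 KiB = 0.00102400 megabytes.
0.06192 × 0.00102400 ≈ 6.34e-5 MB.

6.34e-5 MB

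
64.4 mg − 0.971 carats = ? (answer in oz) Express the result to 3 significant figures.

-0.00458 ounces

64.4 mg = 0.00227164 oz and 0.971 ct = 0.00685020 oz.
0.00227164 − 0.00685020 ≈ -0.00458 oz.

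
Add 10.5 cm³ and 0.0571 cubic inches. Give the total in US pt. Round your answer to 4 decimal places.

0.0242 US pt

10.5 cm³ = 0.0221905 US pt and 0.0571 in³ = 0.00197749 US pt.
0.0221905 + 0.00197749 ≈ 0.0242 US pt.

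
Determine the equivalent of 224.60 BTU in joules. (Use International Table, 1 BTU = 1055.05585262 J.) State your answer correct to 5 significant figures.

236970 J

1 British thermal unit = 1055.06 J.
224.60 × 1055.06 ≈ 236970 J.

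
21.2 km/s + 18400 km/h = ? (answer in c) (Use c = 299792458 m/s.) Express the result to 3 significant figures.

21.2 km/s = 7.07156 × 10^-5 c and 18400 km/h = 1.70488 × 10^-5 c.
7.07156 × 10^-5 + 1.70488 × 10^-5 ≈ 8.78 × 10^-5 c.

8.78 × 10^-5 times the speed of light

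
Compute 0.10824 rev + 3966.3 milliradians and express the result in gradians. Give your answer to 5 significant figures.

295.80 gradians

0.10824 rev = 43.2960 grad and 3966.3 mrad = 252.503 grad.
43.2960 + 252.503 ≈ 295.80 grad.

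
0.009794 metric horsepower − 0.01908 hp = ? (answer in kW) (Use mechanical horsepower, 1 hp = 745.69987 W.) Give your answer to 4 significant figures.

-0.007024 kilowatts

0.009794 PS = 0.007203475 kW and 0.01908 hp = 0.01422795 kW.
0.007203475 − 0.01422795 ≈ -0.007024 kW.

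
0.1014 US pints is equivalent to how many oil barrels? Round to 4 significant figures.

0.0003018 oil barrels

1 US pint = 0.00297619 bbl.
0.1014 × 0.00297619 ≈ 0.0003018 bbl.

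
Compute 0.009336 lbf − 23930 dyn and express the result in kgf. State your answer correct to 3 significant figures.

0.009336 lbf = 0.00423474 kgf and 23930 dyn = 0.0244018 kgf.
0.00423474 − 0.0244018 ≈ -0.0202 kgf.

-0.0202 kilograms-force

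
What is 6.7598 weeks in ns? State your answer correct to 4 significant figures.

4.088e+15 ns

1 wk = 6.04800e+14 nanoseconds.
Thus 6.7598 × 6.04800e+14 ≈ 4.088e+15 ns.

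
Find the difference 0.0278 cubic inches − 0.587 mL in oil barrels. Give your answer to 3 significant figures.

0.0278 in³ = 2.86539 × 10^-6 bbl and 0.587 mL = 3.69212 × 10^-6 bbl.
2.86539 × 10^-6 − 3.69212 × 10^-6 ≈ -8.27 × 10^-7 bbl.

-8.27 × 10^-7 bbl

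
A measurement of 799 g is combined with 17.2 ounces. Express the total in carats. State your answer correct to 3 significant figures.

6430 ct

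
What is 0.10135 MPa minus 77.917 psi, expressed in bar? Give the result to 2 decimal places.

-4.36 bar

0.10135 MPa = 1.01350 bar and 77.917 psi = 5.37219 bar.
1.01350 − 5.37219 ≈ -4.36 bar.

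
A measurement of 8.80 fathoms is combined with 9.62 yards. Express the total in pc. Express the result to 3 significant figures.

8.80 fathom = 5.21553 × 10^-16 pc and 9.62 yd = 2.85076 × 10^-16 pc.
5.21553 × 10^-16 + 2.85076 × 10^-16 ≈ 8.07 × 10^-16 pc.

8.07 × 10^-16 parsecs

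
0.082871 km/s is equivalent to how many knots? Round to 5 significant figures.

161.09 kn

1 km/s = 1943.84 kn.
Thus 0.082871 × 1943.84 ≈ 161.09 kn.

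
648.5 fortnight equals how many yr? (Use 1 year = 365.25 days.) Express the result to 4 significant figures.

24.86 years

1 fortnight = 0.0383299 yr.
Then 648.5 × 0.0383299 ≈ 24.86 yr.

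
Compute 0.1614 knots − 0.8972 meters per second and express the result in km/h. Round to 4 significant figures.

-2.931 km/h

0.1614 kn = 0.298913 km/h and 0.8972 m/s = 3.22992 km/h.
0.298913 − 3.22992 ≈ -2.931 km/h.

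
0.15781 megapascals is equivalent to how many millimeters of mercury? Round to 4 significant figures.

1 MPa = 7500.62 millimeters of mercury.
Then 0.15781 × 7500.62 ≈ 1184 mmHg.

1184 millimeters of mercury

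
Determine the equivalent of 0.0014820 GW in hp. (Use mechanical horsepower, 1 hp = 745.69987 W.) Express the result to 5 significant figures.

1987.4 hp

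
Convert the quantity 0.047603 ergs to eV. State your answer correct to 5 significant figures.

2.9711 × 10^10 electronvolts

1 erg = 6.24151 × 10^11 eV.
Then 0.047603 × 6.24151 × 10^11 ≈ 2.9711 × 10^10 eV.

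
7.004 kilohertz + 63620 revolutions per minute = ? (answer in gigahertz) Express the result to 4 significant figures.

7.004 kHz = 7.00400 × 10^-6 GHz and 63620 rpm = 1.06033 × 10^-6 GHz.
7.00400 × 10^-6 + 1.06033 × 10^-6 ≈ 8.064 × 10^-6 GHz.

8.064 × 10^-6 GHz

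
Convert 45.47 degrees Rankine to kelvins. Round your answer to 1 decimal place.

°R = K × 9/5.
Applying the formula gives 25.3 K.

25.3 kelvins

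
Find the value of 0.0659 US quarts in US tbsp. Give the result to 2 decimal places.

4.22 US tbsp

1 US quart = 64.0000 US tablespoons.
0.0659 × 64.0000 ≈ 4.22 US tbsp.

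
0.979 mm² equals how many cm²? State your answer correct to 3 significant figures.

1 mm² = 0.0100000 cm².
0.979 × 0.0100000 ≈ 0.00979 cm².

0.00979 cm²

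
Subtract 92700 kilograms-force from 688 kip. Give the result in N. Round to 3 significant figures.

2.15 × 10^6 N

688 kip = 3.06038 × 10^6 N and 92700 kgf = 909076 N.
3.06038 × 10^6 − 909076 ≈ 2.15 × 10^6 N.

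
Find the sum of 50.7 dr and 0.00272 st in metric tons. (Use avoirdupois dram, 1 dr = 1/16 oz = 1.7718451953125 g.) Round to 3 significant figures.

50.7 dr = 8.98326e-5 t and 0.00272 st = 1.72728e-5 t.
8.98326e-5 + 1.72728e-5 ≈ 0.000107 t.

0.000107 t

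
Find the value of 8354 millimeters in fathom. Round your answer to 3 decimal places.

4.568 fathoms

1 millimeter = 0.000546807 fathom.
So 8354 × 0.000546807 ≈ 4.568 fathom.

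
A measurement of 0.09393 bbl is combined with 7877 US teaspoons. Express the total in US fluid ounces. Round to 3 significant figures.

0.09393 bbl = 504.968 US fl oz and 7877 US tsp = 1312.83 US fl oz.
504.968 + 1312.83 ≈ 1820 US fl oz.

1820 US fl oz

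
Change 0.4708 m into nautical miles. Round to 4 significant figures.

0.0002542 nautical miles

1 meter = 0.000539957 nmi.
Then 0.4708 × 0.000539957 ≈ 0.0002542 nmi.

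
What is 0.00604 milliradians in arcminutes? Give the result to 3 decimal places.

0.021 arcminutes

1 mrad = 3.43775 arcmin.
So 0.00604 × 3.43775 ≈ 0.021 arcmin.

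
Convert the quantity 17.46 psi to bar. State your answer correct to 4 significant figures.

1.204 bar

1 psi = 0.0689476 bar.
17.46 × 0.0689476 ≈ 1.204 bar.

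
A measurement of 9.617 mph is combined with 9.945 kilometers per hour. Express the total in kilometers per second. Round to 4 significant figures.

0.007062 kilometers per second

9.617 mph = 0.00429918 km/s and 9.945 km/h = 0.00276250 km/s.
0.00429918 + 0.00276250 ≈ 0.007062 km/s.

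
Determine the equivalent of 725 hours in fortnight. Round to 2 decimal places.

1 h = 0.00297619 fortnight.
So 725 × 0.00297619 ≈ 2.16 fortnight.

2.16 fortnight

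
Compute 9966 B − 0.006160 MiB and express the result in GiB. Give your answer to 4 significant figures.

3.266 × 10^-6 GiB

9966 B = 9.281561 × 10^-6 GiB and 0.006160 MiB = 6.015625 × 10^-6 GiB.
9.281561 × 10^-6 − 6.015625 × 10^-6 ≈ 3.266 × 10^-6 GiB.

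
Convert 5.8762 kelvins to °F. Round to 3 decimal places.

-449.093 °F

K = (°F + 459.67) × 5/9.
Applying the formula gives -449.093 °F.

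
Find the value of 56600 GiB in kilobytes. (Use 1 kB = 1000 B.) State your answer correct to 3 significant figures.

6.08 × 10^10 kB

1 gibibyte = 1.07374 × 10^6 kilobytes.
Thus 56600 × 1.07374 × 10^6 ≈ 6.08 × 10^10 kB.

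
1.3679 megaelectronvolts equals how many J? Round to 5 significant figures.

1 megaelectronvolt = 1.60218 × 10^-13 J.
1.3679 × 1.60218 × 10^-13 ≈ 2.1916 × 10^-13 J.

2.1916 × 10^-13 J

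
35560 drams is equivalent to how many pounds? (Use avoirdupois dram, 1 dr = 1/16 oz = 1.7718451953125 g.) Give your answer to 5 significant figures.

1 dram = 0.00390625 pounds.
Then 35560 × 0.00390625 ≈ 138.91 lb.

138.91 lb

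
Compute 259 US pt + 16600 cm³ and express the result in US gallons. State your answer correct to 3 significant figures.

36.8 US gal

259 US pt = 32.3750 US gal and 16600 cm³ = 4.38526 US gal.
32.3750 + 4.38526 ≈ 36.8 US gal.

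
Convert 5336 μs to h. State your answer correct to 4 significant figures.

1 μs = 2.77778 × 10^-10 h.
5336 × 2.77778 × 10^-10 ≈ 1.482 × 10^-6 h.

1.482 × 10^-6 h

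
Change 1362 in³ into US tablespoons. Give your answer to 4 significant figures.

1509 US tablespoons

1 cubic inch = 1.10823 US tbsp.
1362 × 1.10823 ≈ 1509 US tbsp.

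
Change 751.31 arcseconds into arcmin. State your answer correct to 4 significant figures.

12.52 arcmin

1 arcsec = 0.0166667 arcminutes.
751.31 × 0.0166667 ≈ 12.52 arcmin.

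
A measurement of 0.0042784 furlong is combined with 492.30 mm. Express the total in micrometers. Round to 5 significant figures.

1.3530e+6 micrometers

0.0042784 furlong = 860677 μm and 492.30 mm = 492300 μm.
860677 + 492300 ≈ 1.3530e+6 μm.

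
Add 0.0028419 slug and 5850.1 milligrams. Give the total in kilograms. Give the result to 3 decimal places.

0.047 kilograms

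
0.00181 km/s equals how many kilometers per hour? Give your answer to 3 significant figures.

1 km/s = 3600.00 km/h.
So 0.00181 × 3600.00 ≈ 6.52 km/h.

6.52 km/h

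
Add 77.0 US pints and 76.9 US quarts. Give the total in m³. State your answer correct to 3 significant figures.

77.0 US pt = 0.0364346 m³ and 76.9 US qt = 0.0727745 m³.
0.0364346 + 0.0727745 ≈ 0.109 m³.

0.109 cubic meters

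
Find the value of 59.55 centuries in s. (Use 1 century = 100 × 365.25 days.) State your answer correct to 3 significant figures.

1.88 × 10^11 seconds

1 century = 3.15576 × 10^9 seconds.
Thus 59.55 × 3.15576 × 10^9 ≈ 1.88 × 10^11 s.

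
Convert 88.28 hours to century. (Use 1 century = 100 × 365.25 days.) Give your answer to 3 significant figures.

0.000101 century

1 hour = 1.14077e-6 centuries.
88.28 × 1.14077e-6 ≈ 0.000101 century.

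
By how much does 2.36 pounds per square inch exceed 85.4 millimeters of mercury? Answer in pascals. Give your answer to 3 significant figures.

2.36 psi = 16271.6 Pa and 85.4 mmHg = 11385.7 Pa.
16271.6 − 11385.7 ≈ 4890 Pa.

4890 Pa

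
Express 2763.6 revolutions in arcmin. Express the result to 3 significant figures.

5.97e+7 arcminutes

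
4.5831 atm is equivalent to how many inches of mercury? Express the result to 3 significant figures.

137 inches of mercury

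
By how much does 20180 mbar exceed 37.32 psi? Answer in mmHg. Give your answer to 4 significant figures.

13210 mmHg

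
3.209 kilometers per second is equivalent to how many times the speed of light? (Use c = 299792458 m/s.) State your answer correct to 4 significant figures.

1.070 × 10^-5 c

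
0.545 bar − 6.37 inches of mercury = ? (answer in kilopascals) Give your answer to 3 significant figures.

32.9 kilopascals

0.545 bar = 54.5000 kPa and 6.37 inHg = 21.5713 kPa.
54.5000 − 21.5713 ≈ 32.9 kPa.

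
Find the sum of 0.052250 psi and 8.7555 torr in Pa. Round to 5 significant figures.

1527.6 Pa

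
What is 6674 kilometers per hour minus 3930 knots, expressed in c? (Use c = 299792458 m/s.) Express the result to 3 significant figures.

-5.60e-7 c

6674 km/h = 6.18391e-6 c and 3930 kn = 6.74389e-6 c.
6.18391e-6 − 6.74389e-6 ≈ -5.60e-7 c.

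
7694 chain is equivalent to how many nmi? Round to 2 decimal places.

1 chain = 0.0108622 nmi.
Then 7694 × 0.0108622 ≈ 83.57 nmi.

83.57 nmi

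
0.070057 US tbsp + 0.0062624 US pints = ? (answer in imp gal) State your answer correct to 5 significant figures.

0.070057 US tbsp = 0.000227870 imp gal and 0.0062624 US pt = 0.000651817 imp gal.
0.000227870 + 0.000651817 ≈ 0.00087969 imp gal.

0.00087969 imperial gallons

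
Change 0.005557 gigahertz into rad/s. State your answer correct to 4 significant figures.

1 gigahertz = 6.28319e+9 rad/s.
Then 0.005557 × 6.28319e+9 ≈ 3.492e+7 rad/s.

3.492e+7 rad/s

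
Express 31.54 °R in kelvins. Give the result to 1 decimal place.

17.5 K

°R = K × 9/5.
Applying the formula gives 17.5 K.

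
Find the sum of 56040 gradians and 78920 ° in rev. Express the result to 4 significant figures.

359.3 rev

56040 grad = 140.100 rev and 78920 ° = 219.222 rev.
140.100 + 219.222 ≈ 359.3 rev.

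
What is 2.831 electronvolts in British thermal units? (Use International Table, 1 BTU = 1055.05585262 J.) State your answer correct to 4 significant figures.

4.299e-22 British thermal units

1 electronvolt = 1.51857e-22 BTU.
2.831 × 1.51857e-22 ≈ 4.299e-22 BTU.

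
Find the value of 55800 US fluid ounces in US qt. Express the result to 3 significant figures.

1740 US quarts

1 US fl oz = 0.0312500 US qt.
55800 × 0.0312500 ≈ 1740 US qt.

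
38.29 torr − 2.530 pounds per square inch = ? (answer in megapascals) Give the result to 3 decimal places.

-0.012 MPa

38.29 torr = 0.00510491 MPa and 2.530 psi = 0.0174437 MPa.
0.00510491 − 0.0174437 ≈ -0.012 MPa.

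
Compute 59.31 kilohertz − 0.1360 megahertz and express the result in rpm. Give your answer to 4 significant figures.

59.31 kHz = 3.55860e+6 rpm and 0.1360 MHz = 8.16000e+6 rpm.
3.55860e+6 − 8.16000e+6 ≈ -4.601e+6 rpm.

-4.601e+6 revolutions per minute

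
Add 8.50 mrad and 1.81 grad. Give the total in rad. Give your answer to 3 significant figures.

8.50 mrad = 0.00850000 rad and 1.81 grad = 0.0284314 rad.
0.00850000 + 0.0284314 ≈ 0.0369 rad.

0.0369 rad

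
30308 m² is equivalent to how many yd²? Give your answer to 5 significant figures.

1 square meter = 1.19599 yd².
30308 × 1.19599 ≈ 36248 yd².

36248 square yards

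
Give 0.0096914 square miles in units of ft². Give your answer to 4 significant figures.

270200 ft²

1 mi² = 2.78784 × 10^7 ft².
Then 0.0096914 × 2.78784 × 10^7 ≈ 270200 ft².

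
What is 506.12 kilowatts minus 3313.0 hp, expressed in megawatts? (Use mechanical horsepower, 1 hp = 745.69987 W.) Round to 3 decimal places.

-1.964 megawatts

506.12 kW = 0.506120 MW and 3313.0 hp = 2.47050 MW.
0.506120 − 2.47050 ≈ -1.964 MW.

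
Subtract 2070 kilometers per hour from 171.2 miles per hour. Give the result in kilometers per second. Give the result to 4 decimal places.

-0.4985 km/s

171.2 mph = 0.0765332 km/s and 2070 km/h = 0.575000 km/s.
0.0765332 − 0.575000 ≈ -0.4985 km/s.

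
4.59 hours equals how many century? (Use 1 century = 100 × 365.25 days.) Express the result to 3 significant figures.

1 h = 1.14077e-6 century.
So 4.59 × 1.14077e-6 ≈ 5.24e-6 century.

5.24e-6 century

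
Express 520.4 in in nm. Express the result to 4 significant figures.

1.322 × 10^10 nm

1 in = 2.54000 × 10^7 nanometers.
Then 520.4 × 2.54000 × 10^7 ≈ 1.322 × 10^10 nm.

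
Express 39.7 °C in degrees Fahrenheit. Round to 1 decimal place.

°C = (°F − 32) × 5/9.
Applying the formula gives 103.5 °F.

103.5 degrees Fahrenheit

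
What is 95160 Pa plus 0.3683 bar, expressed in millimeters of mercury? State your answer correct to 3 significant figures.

990 millimeters of mercury

95160 Pa = 713.759 mmHg and 0.3683 bar = 276.248 mmHg.
713.759 + 276.248 ≈ 990 mmHg.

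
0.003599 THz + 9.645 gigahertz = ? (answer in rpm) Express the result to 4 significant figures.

7.946e+11 rpm

0.003599 THz = 2.15940e+11 rpm and 9.645 GHz = 5.78700e+11 rpm.
2.15940e+11 + 5.78700e+11 ≈ 7.946e+11 rpm.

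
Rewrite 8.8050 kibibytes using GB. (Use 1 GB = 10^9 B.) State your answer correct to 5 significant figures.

9.0163e-6 gigabytes

1 KiB = 1.02400e-6 gigabytes.
Then 8.8050 × 1.02400e-6 ≈ 9.0163e-6 GB.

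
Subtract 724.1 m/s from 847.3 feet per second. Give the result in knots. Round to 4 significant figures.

-905.5 kn

847.3 ft/s = 502.012 kn and 724.1 m/s = 1407.54 kn.
502.012 − 1407.54 ≈ -905.5 kn.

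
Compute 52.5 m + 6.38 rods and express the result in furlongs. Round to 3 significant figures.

0.420 furlongs

52.5 m = 0.260976 furlong and 6.38 rod = 0.159500 furlong.
0.260976 + 0.159500 ≈ 0.420 furlong.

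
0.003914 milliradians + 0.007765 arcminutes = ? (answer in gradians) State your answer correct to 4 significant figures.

0.0003930 gradians

0.003914 mrad = 0.000249173 grad and 0.007765 arcmin = 0.000143796 grad.
0.000249173 + 0.000143796 ≈ 0.0003930 grad.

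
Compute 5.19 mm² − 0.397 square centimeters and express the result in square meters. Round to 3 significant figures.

5.19 mm² = 5.19000 × 10^-6 m² and 0.397 cm² = 3.97000 × 10^-5 m².
5.19000 × 10^-6 − 3.97000 × 10^-5 ≈ -3.45 × 10^-5 m².

-3.45 × 10^-5 m²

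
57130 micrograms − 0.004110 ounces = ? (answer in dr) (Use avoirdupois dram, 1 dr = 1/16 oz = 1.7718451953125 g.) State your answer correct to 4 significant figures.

-0.03352 drams

57130 μg = 0.0322432 dr and 0.004110 oz = 0.0657600 dr.
0.0322432 − 0.0657600 ≈ -0.03352 dr.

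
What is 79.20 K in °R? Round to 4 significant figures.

°R = K × 9/5.
Applying the formula gives 142.6 °R.

142.6 degrees Rankine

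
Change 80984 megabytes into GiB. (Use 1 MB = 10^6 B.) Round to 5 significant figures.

75.422 GiB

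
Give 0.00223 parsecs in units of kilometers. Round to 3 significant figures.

1 pc = 3.08568 × 10^13 kilometers.
0.00223 × 3.08568 × 10^13 ≈ 6.88 × 10^10 km.

6.88 × 10^10 km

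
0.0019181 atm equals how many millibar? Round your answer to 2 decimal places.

1 atm = 1013.25 mbar.
0.0019181 × 1013.25 ≈ 1.94 mbar.

1.94 mbar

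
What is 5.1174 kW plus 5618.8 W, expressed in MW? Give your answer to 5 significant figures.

0.010736 megawatts

5.1174 kW = 0.00511740 MW and 5618.8 W = 0.00561880 MW.
0.00511740 + 0.00561880 ≈ 0.010736 MW.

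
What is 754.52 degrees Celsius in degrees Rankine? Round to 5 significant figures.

1849.8 °R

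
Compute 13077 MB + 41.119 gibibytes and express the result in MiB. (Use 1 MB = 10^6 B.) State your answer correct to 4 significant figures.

13077 MB = 12471.2 MiB and 41.119 GiB = 42105.9 MiB.
12471.2 + 42105.9 ≈ 54580 MiB.

54580 MiB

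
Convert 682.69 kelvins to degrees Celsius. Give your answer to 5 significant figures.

409.54 °C

K = °C + 273.15.
Applying the formula gives 409.54 °C.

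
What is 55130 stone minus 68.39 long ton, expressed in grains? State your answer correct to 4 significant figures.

55130 st = 5.40274e+9 gr and 68.39 long ton = 1.07236e+9 gr.
5.40274e+9 − 1.07236e+9 ≈ 4.330e+9 gr.

4.330e+9 gr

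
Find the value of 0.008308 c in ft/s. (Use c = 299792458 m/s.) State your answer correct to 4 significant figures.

1 speed of light = 9.83571e+8 ft/s.
Thus 0.008308 × 9.83571e+8 ≈ 8.172e+6 ft/s.

8.172e+6 ft/s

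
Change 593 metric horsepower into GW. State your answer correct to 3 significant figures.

0.000436 GW

1 metric horsepower = 7.35499e-7 GW.
So 593 × 7.35499e-7 ≈ 0.000436 GW.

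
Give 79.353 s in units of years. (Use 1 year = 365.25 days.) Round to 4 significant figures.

2.515e-6 yr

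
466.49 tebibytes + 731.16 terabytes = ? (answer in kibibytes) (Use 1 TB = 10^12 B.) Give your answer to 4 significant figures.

466.49 TiB = 5.00890 × 10^11 KiB and 731.16 TB = 7.14023 × 10^11 KiB.
5.00890 × 10^11 + 7.14023 × 10^11 ≈ 1.215 × 10^12 KiB.

1.215 × 10^12 kibibytes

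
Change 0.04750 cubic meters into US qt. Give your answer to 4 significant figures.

1 m³ = 1056.69 US quarts.
Then 0.04750 × 1056.69 ≈ 50.19 US qt.

50.19 US qt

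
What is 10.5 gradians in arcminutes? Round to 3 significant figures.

567 arcmin

1 gradian = 54.0000 arcminutes.
Thus 10.5 × 54.0000 ≈ 567 arcmin.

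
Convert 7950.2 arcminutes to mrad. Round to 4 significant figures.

2313 mrad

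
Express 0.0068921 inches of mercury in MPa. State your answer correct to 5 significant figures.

2.3339e-5 MPa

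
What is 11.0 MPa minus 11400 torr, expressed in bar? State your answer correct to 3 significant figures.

11.0 MPa = 110.0000 bar and 11400 torr = 15.19875 bar.
110.0000 − 15.19875 ≈ 94.8 bar.

94.8 bar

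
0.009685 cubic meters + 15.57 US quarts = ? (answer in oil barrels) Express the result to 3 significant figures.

0.009685 m³ = 0.0609168 bbl and 15.57 US qt = 0.0926786 bbl.
0.0609168 + 0.0926786 ≈ 0.154 bbl.

0.154 bbl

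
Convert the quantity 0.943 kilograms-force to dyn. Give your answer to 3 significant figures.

925000 dyn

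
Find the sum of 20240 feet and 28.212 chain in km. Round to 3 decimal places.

6.737 km

20240 ft = 6.16915 km and 28.212 chain = 0.567535 km.
6.16915 + 0.567535 ≈ 6.737 km.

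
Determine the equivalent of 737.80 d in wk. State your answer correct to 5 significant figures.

105.40 wk

1 day = 0.142857 wk.
So 737.80 × 0.142857 ≈ 105.40 wk.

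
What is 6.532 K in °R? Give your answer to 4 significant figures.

°R = K × 9/5.
Applying the formula gives 11.76 °R.

11.76 °R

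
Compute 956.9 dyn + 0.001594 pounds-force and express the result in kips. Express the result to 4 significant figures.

956.9 dyn = 2.15120e-6 kip and 0.001594 lbf = 1.59400e-6 kip.
2.15120e-6 + 1.59400e-6 ≈ 3.745e-6 kip.

3.745e-6 kip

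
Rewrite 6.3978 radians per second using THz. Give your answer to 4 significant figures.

1.018 × 10^-12 THz

1 rad/s = 1.59155 × 10^-13 terahertz.
Thus 6.3978 × 1.59155 × 10^-13 ≈ 1.018 × 10^-12 THz.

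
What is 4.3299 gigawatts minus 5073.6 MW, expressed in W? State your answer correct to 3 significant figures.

4.3299 GW = 4.32990e+9 W and 5073.6 MW = 5.07360e+9 W.
4.32990e+9 − 5.07360e+9 ≈ -7.44e+8 W.

-7.44e+8 W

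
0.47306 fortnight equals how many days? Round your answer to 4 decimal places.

6.6228 d

1 fortnight = 14.0000 d.
So 0.47306 × 14.0000 ≈ 6.6228 d.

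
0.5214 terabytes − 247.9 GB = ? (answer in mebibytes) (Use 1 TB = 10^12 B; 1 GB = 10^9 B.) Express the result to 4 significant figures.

260800 MiB

0.5214 TB = 497246 MiB and 247.9 GB = 236416 MiB.
497246 − 236416 ≈ 260800 MiB.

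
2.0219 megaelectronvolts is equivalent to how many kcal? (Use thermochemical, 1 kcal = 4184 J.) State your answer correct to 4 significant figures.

1 MeV = 3.82929e-17 kcal.
2.0219 × 3.82929e-17 ≈ 7.742e-17 kcal.

7.742e-17 kilocalories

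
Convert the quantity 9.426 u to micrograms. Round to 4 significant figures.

1.565 × 10^-17 micrograms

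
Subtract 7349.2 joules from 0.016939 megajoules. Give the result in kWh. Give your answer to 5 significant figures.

0.016939 MJ = 0.00470528 kWh and 7349.2 J = 0.00204144 kWh.
0.00470528 − 0.00204144 ≈ 0.0026638 kWh.

0.0026638 kWh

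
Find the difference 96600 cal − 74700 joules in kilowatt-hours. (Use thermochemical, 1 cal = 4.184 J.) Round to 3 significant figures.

96600 cal = 0.112271 kWh and 74700 J = 0.0207500 kWh.
0.112271 − 0.0207500 ≈ 0.0915 kWh.

0.0915 kWh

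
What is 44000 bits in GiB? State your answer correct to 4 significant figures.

1 bit = 1.16415e-10 GiB.
So 44000 × 1.16415e-10 ≈ 5.122e-6 GiB.

5.122e-6 gibibytes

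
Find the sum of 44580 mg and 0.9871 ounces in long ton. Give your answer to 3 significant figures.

7.14e-5 long ton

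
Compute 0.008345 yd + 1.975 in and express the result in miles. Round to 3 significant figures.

0.008345 yd = 4.74148e-6 mi and 1.975 in = 3.11711e-5 mi.
4.74148e-6 + 3.11711e-5 ≈ 3.59e-5 mi.

3.59e-5 mi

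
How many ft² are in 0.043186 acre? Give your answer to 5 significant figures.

1881.2 ft²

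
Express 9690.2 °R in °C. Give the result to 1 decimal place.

°R = (°C + 273.15) × 9/5.
Applying the formula gives 5110.3 °C.

5110.3 degrees Celsius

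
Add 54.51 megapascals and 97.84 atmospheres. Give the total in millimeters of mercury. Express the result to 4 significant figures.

54.51 MPa = 408859 mmHg and 97.84 atm = 74358.4 mmHg.
408859 + 74358.4 ≈ 483200 mmHg.

483200 mmHg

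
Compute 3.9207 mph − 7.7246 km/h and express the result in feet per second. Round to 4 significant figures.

3.9207 mph = 5.75036 ft/s and 7.7246 km/h = 7.03977 ft/s.
5.75036 − 7.03977 ≈ -1.289 ft/s.

-1.289 ft/s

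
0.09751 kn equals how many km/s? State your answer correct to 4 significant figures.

5.016e-5 km/s

1 knot = 0.000514444 km/s.
So 0.09751 × 0.000514444 ≈ 5.016e-5 km/s.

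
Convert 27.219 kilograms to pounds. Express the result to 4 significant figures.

1 kg = 2.20462 pounds.
Then 27.219 × 2.20462 ≈ 60.01 lb.

60.01 pounds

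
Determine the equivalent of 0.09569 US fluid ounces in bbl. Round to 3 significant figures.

1.78e-5 bbl

1 US fluid ounce = 0.000186012 oil barrels.
0.09569 × 0.000186012 ≈ 1.78e-5 bbl.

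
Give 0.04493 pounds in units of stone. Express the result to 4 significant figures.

0.003209 st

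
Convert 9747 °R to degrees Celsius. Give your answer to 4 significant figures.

5142 degrees Celsius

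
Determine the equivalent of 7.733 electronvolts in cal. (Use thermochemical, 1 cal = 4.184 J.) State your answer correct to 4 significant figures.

1 electronvolt = 3.82929e-20 calories.
7.733 × 3.82929e-20 ≈ 2.961e-19 cal.

2.961e-19 cal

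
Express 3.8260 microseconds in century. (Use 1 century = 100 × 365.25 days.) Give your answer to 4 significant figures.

1 microsecond = 3.16881e-16 century.
Thus 3.8260 × 3.16881e-16 ≈ 1.212e-15 century.

1.212e-15 centuries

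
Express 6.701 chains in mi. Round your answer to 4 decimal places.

0.0838 mi

1 chain = 0.0125000 mi.
So 6.701 × 0.0125000 ≈ 0.0838 mi.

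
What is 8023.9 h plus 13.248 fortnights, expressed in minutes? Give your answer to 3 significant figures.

8023.9 h = 481434 min and 13.248 fortnight = 267080 min.
481434 + 267080 ≈ 749000 min.

749000 min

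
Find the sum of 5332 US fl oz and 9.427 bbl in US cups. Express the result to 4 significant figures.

5332 US fl oz = 666.500 US cup and 9.427 bbl = 6334.94 US cup.
666.500 + 6334.94 ≈ 7001 US cup.

7001 US cups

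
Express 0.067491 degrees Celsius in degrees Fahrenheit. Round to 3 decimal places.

°F = °C × 9/5 + 32.
Applying the formula gives 32.121 °F.

32.121 °F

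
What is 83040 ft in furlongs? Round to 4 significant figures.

1 ft = 0.00151515 furlong.
So 83040 × 0.00151515 ≈ 125.8 furlong.

125.8 furlong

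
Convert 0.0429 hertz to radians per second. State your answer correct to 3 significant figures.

0.270 rad/s

1 hertz = 6.28319 radians per second.
Thus 0.0429 × 6.28319 ≈ 0.270 rad/s.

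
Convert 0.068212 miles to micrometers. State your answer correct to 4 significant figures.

1.098 × 10^8 μm

1 mi = 1.60934 × 10^9 μm.
So 0.068212 × 1.60934 × 10^9 ≈ 1.098 × 10^8 μm.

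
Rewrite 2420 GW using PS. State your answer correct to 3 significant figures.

1 GW = 1.35962 × 10^6 PS.
Thus 2420 × 1.35962 × 10^6 ≈ 3.29 × 10^9 PS.

3.29 × 10^9 metric horsepower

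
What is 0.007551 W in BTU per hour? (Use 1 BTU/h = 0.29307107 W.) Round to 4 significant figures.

0.02577 BTU/h

1 W = 3.41214 BTU per hour.
Thus 0.007551 × 3.41214 ≈ 0.02577 BTU/h.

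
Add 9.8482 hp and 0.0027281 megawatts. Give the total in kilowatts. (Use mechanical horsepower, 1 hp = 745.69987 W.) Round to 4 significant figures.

10.07 kilowatts

9.8482 hp = 7.34380 kW and 0.0027281 MW = 2.72810 kW.
7.34380 + 2.72810 ≈ 10.07 kW.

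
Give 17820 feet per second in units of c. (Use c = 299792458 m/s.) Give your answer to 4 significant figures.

1.812e-5 c

1 ft/s = 1.01670e-9 c.
So 17820 × 1.01670e-9 ≈ 1.812e-5 c.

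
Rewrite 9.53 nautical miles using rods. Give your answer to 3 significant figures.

1 nmi = 368.249 rod.
Then 9.53 × 368.249 ≈ 3510 rod.

3510 rods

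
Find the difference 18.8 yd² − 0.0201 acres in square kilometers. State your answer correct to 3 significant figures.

-6.56 × 10^-5 square kilometers

18.8 yd² = 1.57192 × 10^-5 km² and 0.0201 acre = 8.13418 × 10^-5 km².
1.57192 × 10^-5 − 8.13418 × 10^-5 ≈ -6.56 × 10^-5 km².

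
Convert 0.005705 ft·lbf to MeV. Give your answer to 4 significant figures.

1 foot-pound = 8.46235 × 10^12 MeV.
Thus 0.005705 × 8.46235 × 10^12 ≈ 4.828 × 10^10 MeV.

4.828 × 10^10 MeV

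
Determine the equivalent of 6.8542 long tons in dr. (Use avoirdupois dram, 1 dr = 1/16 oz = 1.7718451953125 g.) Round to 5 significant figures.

1 long ton = 573440 dr.
6.8542 × 573440 ≈ 3.9305 × 10^6 dr.

3.9305 × 10^6 drams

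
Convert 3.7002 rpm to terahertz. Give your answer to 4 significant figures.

6.167 × 10^-14 terahertz

1 revolution per minute = 1.66667 × 10^-14 terahertz.
Then 3.7002 × 1.66667 × 10^-14 ≈ 6.167 × 10^-14 THz.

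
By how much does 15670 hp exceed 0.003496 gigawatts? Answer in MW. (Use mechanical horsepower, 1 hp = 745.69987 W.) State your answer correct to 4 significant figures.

8.189 megawatts

15670 hp = 11.6851 MW and 0.003496 GW = 3.49600 MW.
11.6851 − 3.49600 ≈ 8.189 MW.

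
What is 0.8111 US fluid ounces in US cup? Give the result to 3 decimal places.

1 US fluid ounce = 0.125000 US cups.
0.8111 × 0.125000 ≈ 0.101 US cup.

0.101 US cup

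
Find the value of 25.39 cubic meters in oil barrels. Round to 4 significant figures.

159.7 oil barrels

1 cubic meter = 6.28981 bbl.
Then 25.39 × 6.28981 ≈ 159.7 bbl.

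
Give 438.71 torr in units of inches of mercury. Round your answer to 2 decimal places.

17.27 inHg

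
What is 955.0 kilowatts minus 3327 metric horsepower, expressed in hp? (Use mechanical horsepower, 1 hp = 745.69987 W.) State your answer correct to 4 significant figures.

-2001 hp

955.0 kW = 1280.68 hp and 3327 PS = 3281.49 hp.
1280.68 − 3281.49 ≈ -2001 hp.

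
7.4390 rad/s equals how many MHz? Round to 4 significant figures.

1.184e-6 MHz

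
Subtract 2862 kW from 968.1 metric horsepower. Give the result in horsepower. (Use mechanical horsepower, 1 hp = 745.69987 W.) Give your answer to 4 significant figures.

-2883 horsepower

968.1 PS = 954.856 hp and 2862 kW = 3838.01 hp.
954.856 − 3838.01 ≈ -2883 hp.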